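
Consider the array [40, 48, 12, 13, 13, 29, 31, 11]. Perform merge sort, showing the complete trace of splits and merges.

Merge sort trace:

Split: [40, 48, 12, 13, 13, 29, 31, 11] -> [40, 48, 12, 13] and [13, 29, 31, 11]
  Split: [40, 48, 12, 13] -> [40, 48] and [12, 13]
    Split: [40, 48] -> [40] and [48]
    Merge: [40] + [48] -> [40, 48]
    Split: [12, 13] -> [12] and [13]
    Merge: [12] + [13] -> [12, 13]
  Merge: [40, 48] + [12, 13] -> [12, 13, 40, 48]
  Split: [13, 29, 31, 11] -> [13, 29] and [31, 11]
    Split: [13, 29] -> [13] and [29]
    Merge: [13] + [29] -> [13, 29]
    Split: [31, 11] -> [31] and [11]
    Merge: [31] + [11] -> [11, 31]
  Merge: [13, 29] + [11, 31] -> [11, 13, 29, 31]
Merge: [12, 13, 40, 48] + [11, 13, 29, 31] -> [11, 12, 13, 13, 29, 31, 40, 48]

Final sorted array: [11, 12, 13, 13, 29, 31, 40, 48]

The merge sort proceeds by recursively splitting the array and merging sorted halves.
After all merges, the sorted array is [11, 12, 13, 13, 29, 31, 40, 48].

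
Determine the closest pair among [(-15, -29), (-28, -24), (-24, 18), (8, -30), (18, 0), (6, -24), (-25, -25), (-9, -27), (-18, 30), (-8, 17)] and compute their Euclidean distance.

Computing all pairwise distances among 10 points:

d((-15, -29), (-28, -24)) = 13.9284
d((-15, -29), (-24, 18)) = 47.8539
d((-15, -29), (8, -30)) = 23.0217
d((-15, -29), (18, 0)) = 43.9318
d((-15, -29), (6, -24)) = 21.587
d((-15, -29), (-25, -25)) = 10.7703
d((-15, -29), (-9, -27)) = 6.3246
d((-15, -29), (-18, 30)) = 59.0762
d((-15, -29), (-8, 17)) = 46.5296
d((-28, -24), (-24, 18)) = 42.19
d((-28, -24), (8, -30)) = 36.4966
d((-28, -24), (18, 0)) = 51.8845
d((-28, -24), (6, -24)) = 34.0
d((-28, -24), (-25, -25)) = 3.1623 <-- minimum
d((-28, -24), (-9, -27)) = 19.2354
d((-28, -24), (-18, 30)) = 54.9181
d((-28, -24), (-8, 17)) = 45.618
d((-24, 18), (8, -30)) = 57.6888
d((-24, 18), (18, 0)) = 45.6946
d((-24, 18), (6, -24)) = 51.614
d((-24, 18), (-25, -25)) = 43.0116
d((-24, 18), (-9, -27)) = 47.4342
d((-24, 18), (-18, 30)) = 13.4164
d((-24, 18), (-8, 17)) = 16.0312
d((8, -30), (18, 0)) = 31.6228
d((8, -30), (6, -24)) = 6.3246
d((8, -30), (-25, -25)) = 33.3766
d((8, -30), (-9, -27)) = 17.2627
d((8, -30), (-18, 30)) = 65.3911
d((8, -30), (-8, 17)) = 49.6488
d((18, 0), (6, -24)) = 26.8328
d((18, 0), (-25, -25)) = 49.7393
d((18, 0), (-9, -27)) = 38.1838
d((18, 0), (-18, 30)) = 46.8615
d((18, 0), (-8, 17)) = 31.0644
d((6, -24), (-25, -25)) = 31.0161
d((6, -24), (-9, -27)) = 15.2971
d((6, -24), (-18, 30)) = 59.0931
d((6, -24), (-8, 17)) = 43.3244
d((-25, -25), (-9, -27)) = 16.1245
d((-25, -25), (-18, 30)) = 55.4437
d((-25, -25), (-8, 17)) = 45.31
d((-9, -27), (-18, 30)) = 57.7062
d((-9, -27), (-8, 17)) = 44.0114
d((-18, 30), (-8, 17)) = 16.4012

Closest pair: (-28, -24) and (-25, -25) with distance 3.1623

The closest pair is (-28, -24) and (-25, -25) with Euclidean distance 3.1623. For 10 points, brute-force pairwise comparison is shown above. For large n, the divide-and-conquer algorithm (sort by x, recurse on halves, check the dividing strip) achieves O(n log n).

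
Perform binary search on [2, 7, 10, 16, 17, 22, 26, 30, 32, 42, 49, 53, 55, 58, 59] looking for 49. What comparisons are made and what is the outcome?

Binary search for 49 in [2, 7, 10, 16, 17, 22, 26, 30, 32, 42, 49, 53, 55, 58, 59]:

lo=0, hi=14, mid=7, arr[mid]=30 -> 30 < 49, search right half
lo=8, hi=14, mid=11, arr[mid]=53 -> 53 > 49, search left half
lo=8, hi=10, mid=9, arr[mid]=42 -> 42 < 49, search right half
lo=10, hi=10, mid=10, arr[mid]=49 -> Found target at index 10!

Binary search finds 49 at index 10 after 4 comparisons. The search repeatedly halves the search space by comparing with the middle element.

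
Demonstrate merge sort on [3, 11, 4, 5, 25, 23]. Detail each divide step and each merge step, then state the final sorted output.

Merge sort trace:

Split: [3, 11, 4, 5, 25, 23] -> [3, 11, 4] and [5, 25, 23]
  Split: [3, 11, 4] -> [3] and [11, 4]
    Split: [11, 4] -> [11] and [4]
    Merge: [11] + [4] -> [4, 11]
  Merge: [3] + [4, 11] -> [3, 4, 11]
  Split: [5, 25, 23] -> [5] and [25, 23]
    Split: [25, 23] -> [25] and [23]
    Merge: [25] + [23] -> [23, 25]
  Merge: [5] + [23, 25] -> [5, 23, 25]
Merge: [3, 4, 11] + [5, 23, 25] -> [3, 4, 5, 11, 23, 25]

Final sorted array: [3, 4, 5, 11, 23, 25]

The merge sort proceeds by recursively splitting the array and merging sorted halves.
After all merges, the sorted array is [3, 4, 5, 11, 23, 25].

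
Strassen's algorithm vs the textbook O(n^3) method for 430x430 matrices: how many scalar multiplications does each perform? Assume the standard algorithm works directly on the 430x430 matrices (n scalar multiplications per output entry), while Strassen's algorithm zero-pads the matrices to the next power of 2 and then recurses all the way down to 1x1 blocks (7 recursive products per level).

Matrix multiplication for 430x430 matrices:

Strassen's algorithm requires power-of-2 dimensions. Pad 430x430 to 512x512 (next power of 2).

Standard algorithm: 430^3 = 79507000 multiplications
Strassen's algorithm: 7^(log2(512)) = 7^9 = 40353607 multiplications
Savings: 79507000 - 40353607 = 39153393 multiplications

Standard: 79507000 multiplications (430^3). Strassen: 40353607 multiplications (7^9, after padding to 512x512). Strassen reduces 8 recursive multiplications to 7 at each level.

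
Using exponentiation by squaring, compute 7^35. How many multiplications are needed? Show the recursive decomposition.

Computing 7^35 by squaring (build up from 7^1; each line after the first costs one multiplication):

7^1 = 7
7^2 = (7^1)^2 = 7^2 = 49
7^4 = (7^2)^2 = 49^2 = 2401
7^8 = (7^4)^2 = 2401^2 = 5764801
7^16 = (7^8)^2 = 5764801^2 = 33232930569601
7^17 = 7 * 7^16 = 7 * 33232930569601 = 232630513987207
7^34 = (7^17)^2 = 232630513987207^2 = 54116956037952111668959660849
7^35 = 7 * 7^34 = 7 * 54116956037952111668959660849 = 378818692265664781682717625943

Result: 378818692265664781682717625943
Multiplications needed: 7 (7 lines after 7^1)

7^35 = 378818692265664781682717625943. Using exponentiation by squaring, this requires 7 multiplications. The key idea: if the exponent is even, square the half-power; if odd, multiply by the base once.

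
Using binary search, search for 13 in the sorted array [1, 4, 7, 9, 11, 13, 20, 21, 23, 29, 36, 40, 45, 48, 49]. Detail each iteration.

Binary search for 13 in [1, 4, 7, 9, 11, 13, 20, 21, 23, 29, 36, 40, 45, 48, 49]:

lo=0, hi=14, mid=7, arr[mid]=21 -> 21 > 13, search left half
lo=0, hi=6, mid=3, arr[mid]=9 -> 9 < 13, search right half
lo=4, hi=6, mid=5, arr[mid]=13 -> Found target at index 5!

Binary search finds 13 at index 5 after 3 comparisons. The search repeatedly halves the search space by comparing with the middle element.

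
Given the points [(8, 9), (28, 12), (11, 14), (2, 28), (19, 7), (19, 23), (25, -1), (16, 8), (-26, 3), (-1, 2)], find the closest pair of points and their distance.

Computing all pairwise distances among 10 points:

d((8, 9), (28, 12)) = 20.2237
d((8, 9), (11, 14)) = 5.831
d((8, 9), (2, 28)) = 19.9249
d((8, 9), (19, 7)) = 11.1803
d((8, 9), (19, 23)) = 17.8045
d((8, 9), (25, -1)) = 19.7231
d((8, 9), (16, 8)) = 8.0623
d((8, 9), (-26, 3)) = 34.5254
d((8, 9), (-1, 2)) = 11.4018
d((28, 12), (11, 14)) = 17.1172
d((28, 12), (2, 28)) = 30.5287
d((28, 12), (19, 7)) = 10.2956
d((28, 12), (19, 23)) = 14.2127
d((28, 12), (25, -1)) = 13.3417
d((28, 12), (16, 8)) = 12.6491
d((28, 12), (-26, 3)) = 54.7449
d((28, 12), (-1, 2)) = 30.6757
d((11, 14), (2, 28)) = 16.6433
d((11, 14), (19, 7)) = 10.6301
d((11, 14), (19, 23)) = 12.0416
d((11, 14), (25, -1)) = 20.5183
d((11, 14), (16, 8)) = 7.8102
d((11, 14), (-26, 3)) = 38.6005
d((11, 14), (-1, 2)) = 16.9706
d((2, 28), (19, 7)) = 27.0185
d((2, 28), (19, 23)) = 17.72
d((2, 28), (25, -1)) = 37.0135
d((2, 28), (16, 8)) = 24.4131
d((2, 28), (-26, 3)) = 37.5366
d((2, 28), (-1, 2)) = 26.1725
d((19, 7), (19, 23)) = 16.0
d((19, 7), (25, -1)) = 10.0
d((19, 7), (16, 8)) = 3.1623 <-- minimum
d((19, 7), (-26, 3)) = 45.1774
d((19, 7), (-1, 2)) = 20.6155
d((19, 23), (25, -1)) = 24.7386
d((19, 23), (16, 8)) = 15.2971
d((19, 23), (-26, 3)) = 49.2443
d((19, 23), (-1, 2)) = 29.0
d((25, -1), (16, 8)) = 12.7279
d((25, -1), (-26, 3)) = 51.1566
d((25, -1), (-1, 2)) = 26.1725
d((16, 8), (-26, 3)) = 42.2966
d((16, 8), (-1, 2)) = 18.0278
d((-26, 3), (-1, 2)) = 25.02

Closest pair: (19, 7) and (16, 8) with distance 3.1623

The closest pair is (19, 7) and (16, 8) with Euclidean distance 3.1623. For 10 points, brute-force pairwise comparison is shown above. For large n, the divide-and-conquer algorithm (sort by x, recurse on halves, check the dividing strip) achieves O(n log n).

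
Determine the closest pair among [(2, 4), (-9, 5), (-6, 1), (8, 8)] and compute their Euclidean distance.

Computing all pairwise distances among 4 points:

d((2, 4), (-9, 5)) = 11.0454
d((2, 4), (-6, 1)) = 8.544
d((2, 4), (8, 8)) = 7.2111
d((-9, 5), (-6, 1)) = 5.0 <-- minimum
d((-9, 5), (8, 8)) = 17.2627
d((-6, 1), (8, 8)) = 15.6525

Closest pair: (-9, 5) and (-6, 1) with distance 5.0

The closest pair is (-9, 5) and (-6, 1) with Euclidean distance 5.0. For 4 points, brute-force pairwise comparison is shown above. For large n, the divide-and-conquer algorithm (sort by x, recurse on halves, check the dividing strip) achieves O(n log n).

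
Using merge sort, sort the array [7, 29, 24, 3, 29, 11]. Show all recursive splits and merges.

Merge sort trace:

Split: [7, 29, 24, 3, 29, 11] -> [7, 29, 24] and [3, 29, 11]
  Split: [7, 29, 24] -> [7] and [29, 24]
    Split: [29, 24] -> [29] and [24]
    Merge: [29] + [24] -> [24, 29]
  Merge: [7] + [24, 29] -> [7, 24, 29]
  Split: [3, 29, 11] -> [3] and [29, 11]
    Split: [29, 11] -> [29] and [11]
    Merge: [29] + [11] -> [11, 29]
  Merge: [3] + [11, 29] -> [3, 11, 29]
Merge: [7, 24, 29] + [3, 11, 29] -> [3, 7, 11, 24, 29, 29]

Final sorted array: [3, 7, 11, 24, 29, 29]

The merge sort proceeds by recursively splitting the array and merging sorted halves.
After all merges, the sorted array is [3, 7, 11, 24, 29, 29].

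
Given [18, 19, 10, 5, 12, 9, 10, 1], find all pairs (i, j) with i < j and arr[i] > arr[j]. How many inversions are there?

Finding inversions in [18, 19, 10, 5, 12, 9, 10, 1]:

(0, 2): arr[0]=18 > arr[2]=10
(0, 3): arr[0]=18 > arr[3]=5
(0, 4): arr[0]=18 > arr[4]=12
(0, 5): arr[0]=18 > arr[5]=9
(0, 6): arr[0]=18 > arr[6]=10
(0, 7): arr[0]=18 > arr[7]=1
(1, 2): arr[1]=19 > arr[2]=10
(1, 3): arr[1]=19 > arr[3]=5
(1, 4): arr[1]=19 > arr[4]=12
(1, 5): arr[1]=19 > arr[5]=9
(1, 6): arr[1]=19 > arr[6]=10
(1, 7): arr[1]=19 > arr[7]=1
(2, 3): arr[2]=10 > arr[3]=5
(2, 5): arr[2]=10 > arr[5]=9
(2, 7): arr[2]=10 > arr[7]=1
(3, 7): arr[3]=5 > arr[7]=1
(4, 5): arr[4]=12 > arr[5]=9
(4, 6): arr[4]=12 > arr[6]=10
(4, 7): arr[4]=12 > arr[7]=1
(5, 7): arr[5]=9 > arr[7]=1
(6, 7): arr[6]=10 > arr[7]=1

Total inversions: 21

The array has 21 inversion(s): (0,2), (0,3), (0,4), (0,5), (0,6), (0,7), (1,2), (1,3), (1,4), (1,5), (1,6), (1,7), (2,3), (2,5), (2,7), (3,7), (4,5), (4,6), (4,7), (5,7), (6,7). Each pair (i,j) satisfies i < j and arr[i] > arr[j].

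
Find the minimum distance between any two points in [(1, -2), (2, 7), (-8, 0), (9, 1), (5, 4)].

Computing all pairwise distances among 5 points:

d((1, -2), (2, 7)) = 9.0554
d((1, -2), (-8, 0)) = 9.2195
d((1, -2), (9, 1)) = 8.544
d((1, -2), (5, 4)) = 7.2111
d((2, 7), (-8, 0)) = 12.2066
d((2, 7), (9, 1)) = 9.2195
d((2, 7), (5, 4)) = 4.2426 <-- minimum
d((-8, 0), (9, 1)) = 17.0294
d((-8, 0), (5, 4)) = 13.6015
d((9, 1), (5, 4)) = 5.0

Closest pair: (2, 7) and (5, 4) with distance 4.2426

The closest pair is (2, 7) and (5, 4) with Euclidean distance 4.2426. For 5 points, brute-force pairwise comparison is shown above. For large n, the divide-and-conquer algorithm (sort by x, recurse on halves, check the dividing strip) achieves O(n log n).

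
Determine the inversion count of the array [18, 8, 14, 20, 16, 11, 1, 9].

Finding inversions in [18, 8, 14, 20, 16, 11, 1, 9]:

(0, 1): arr[0]=18 > arr[1]=8
(0, 2): arr[0]=18 > arr[2]=14
(0, 4): arr[0]=18 > arr[4]=16
(0, 5): arr[0]=18 > arr[5]=11
(0, 6): arr[0]=18 > arr[6]=1
(0, 7): arr[0]=18 > arr[7]=9
(1, 6): arr[1]=8 > arr[6]=1
(2, 5): arr[2]=14 > arr[5]=11
(2, 6): arr[2]=14 > arr[6]=1
(2, 7): arr[2]=14 > arr[7]=9
(3, 4): arr[3]=20 > arr[4]=16
(3, 5): arr[3]=20 > arr[5]=11
(3, 6): arr[3]=20 > arr[6]=1
(3, 7): arr[3]=20 > arr[7]=9
(4, 5): arr[4]=16 > arr[5]=11
(4, 6): arr[4]=16 > arr[6]=1
(4, 7): arr[4]=16 > arr[7]=9
(5, 6): arr[5]=11 > arr[6]=1
(5, 7): arr[5]=11 > arr[7]=9

Total inversions: 19

The array has 19 inversion(s): (0,1), (0,2), (0,4), (0,5), (0,6), (0,7), (1,6), (2,5), (2,6), (2,7), (3,4), (3,5), (3,6), (3,7), (4,5), (4,6), (4,7), (5,6), (5,7). Each pair (i,j) satisfies i < j and arr[i] > arr[j].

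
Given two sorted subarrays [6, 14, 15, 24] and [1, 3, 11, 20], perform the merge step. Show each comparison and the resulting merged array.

Merging process:

Compare 6 vs 1: take 1 from right. Merged: [1]
Compare 6 vs 3: take 3 from right. Merged: [1, 3]
Compare 6 vs 11: take 6 from left. Merged: [1, 3, 6]
Compare 14 vs 11: take 11 from right. Merged: [1, 3, 6, 11]
Compare 14 vs 20: take 14 from left. Merged: [1, 3, 6, 11, 14]
Compare 15 vs 20: take 15 from left. Merged: [1, 3, 6, 11, 14, 15]
Compare 24 vs 20: take 20 from right. Merged: [1, 3, 6, 11, 14, 15, 20]
Append remaining from left: [24]. Merged: [1, 3, 6, 11, 14, 15, 20, 24]

Final merged array: [1, 3, 6, 11, 14, 15, 20, 24]
Total comparisons: 7

The merged array is [1, 3, 6, 11, 14, 15, 20, 24], requiring 7 comparisons. The merge step runs in O(n) time where n is the total number of elements.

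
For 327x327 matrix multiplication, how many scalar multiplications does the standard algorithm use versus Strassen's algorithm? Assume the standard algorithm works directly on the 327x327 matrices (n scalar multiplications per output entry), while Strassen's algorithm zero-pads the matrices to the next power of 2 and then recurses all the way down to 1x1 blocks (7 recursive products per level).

Matrix multiplication for 327x327 matrices:

Strassen's algorithm requires power-of-2 dimensions. Pad 327x327 to 512x512 (next power of 2).

Standard algorithm: 327^3 = 34965783 multiplications
Strassen's algorithm: 7^(log2(512)) = 7^9 = 40353607 multiplications
Difference: 34965783 - 40353607 = -5387824 (Strassen uses MORE here due to padding overhead — for small or just-over-power-of-2 n, padding can outweigh the per-level savings)

Standard: 34965783 multiplications (327^3). Strassen: 40353607 multiplications (7^9, after padding to 512x512). Strassen reduces 8 recursive multiplications to 7 at each level.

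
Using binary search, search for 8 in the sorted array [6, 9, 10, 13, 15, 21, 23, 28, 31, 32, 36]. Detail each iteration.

Binary search for 8 in [6, 9, 10, 13, 15, 21, 23, 28, 31, 32, 36]:

lo=0, hi=10, mid=5, arr[mid]=21 -> 21 > 8, search left half
lo=0, hi=4, mid=2, arr[mid]=10 -> 10 > 8, search left half
lo=0, hi=1, mid=0, arr[mid]=6 -> 6 < 8, search right half
lo=1, hi=1, mid=1, arr[mid]=9 -> 9 > 8, search left half
lo=1 > hi=0, target 8 not found

Binary search determines that 8 is not in the array after 4 comparisons. The search space was exhausted without finding the target.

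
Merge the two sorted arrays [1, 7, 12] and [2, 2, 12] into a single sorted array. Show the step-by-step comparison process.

Merging process:

Compare 1 vs 2: take 1 from left. Merged: [1]
Compare 7 vs 2: take 2 from right. Merged: [1, 2]
Compare 7 vs 2: take 2 from right. Merged: [1, 2, 2]
Compare 7 vs 12: take 7 from left. Merged: [1, 2, 2, 7]
Compare 12 vs 12: take 12 from left. Merged: [1, 2, 2, 7, 12]
Append remaining from right: [12]. Merged: [1, 2, 2, 7, 12, 12]

Final merged array: [1, 2, 2, 7, 12, 12]
Total comparisons: 5

The merged array is [1, 2, 2, 7, 12, 12], requiring 5 comparisons. The merge step runs in O(n) time where n is the total number of elements.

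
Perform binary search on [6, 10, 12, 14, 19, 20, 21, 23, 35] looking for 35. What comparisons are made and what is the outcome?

Binary search for 35 in [6, 10, 12, 14, 19, 20, 21, 23, 35]:

lo=0, hi=8, mid=4, arr[mid]=19 -> 19 < 35, search right half
lo=5, hi=8, mid=6, arr[mid]=21 -> 21 < 35, search right half
lo=7, hi=8, mid=7, arr[mid]=23 -> 23 < 35, search right half
lo=8, hi=8, mid=8, arr[mid]=35 -> Found target at index 8!

Binary search finds 35 at index 8 after 4 comparisons. The search repeatedly halves the search space by comparing with the middle element.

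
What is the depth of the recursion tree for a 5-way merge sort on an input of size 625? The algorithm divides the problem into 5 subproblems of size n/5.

For divide and conquer with division factor 5:

Problem sizes at each level:
Level 0: 625
Level 1: 125
Level 2: 25
Level 3: 5
Level 4: 1

The root is level 0 and the size-1 base case is level 4 (the tree spans levels 0 through 4, i.e. 5 levels counting the root), so the depth is the number of divisions: log_5(625) = 4

The recursion tree depth is log_5(625) = 4. At each level, the problem size is divided by 5, so it takes 4 divisions to reduce to a base case of size 1. The algorithm makes 5 recursive calls at each level.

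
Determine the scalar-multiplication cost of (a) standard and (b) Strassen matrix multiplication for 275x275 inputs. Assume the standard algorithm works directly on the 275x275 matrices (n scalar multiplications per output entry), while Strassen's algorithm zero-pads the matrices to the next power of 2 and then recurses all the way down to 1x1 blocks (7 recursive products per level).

Matrix multiplication for 275x275 matrices:

Strassen's algorithm requires power-of-2 dimensions. Pad 275x275 to 512x512 (next power of 2).

Standard algorithm: 275^3 = 20796875 multiplications
Strassen's algorithm: 7^(log2(512)) = 7^9 = 40353607 multiplications
Difference: 20796875 - 40353607 = -19556732 (Strassen uses MORE here due to padding overhead — for small or just-over-power-of-2 n, padding can outweigh the per-level savings)

Standard: 20796875 multiplications (275^3). Strassen: 40353607 multiplications (7^9, after padding to 512x512). Strassen reduces 8 recursive multiplications to 7 at each level.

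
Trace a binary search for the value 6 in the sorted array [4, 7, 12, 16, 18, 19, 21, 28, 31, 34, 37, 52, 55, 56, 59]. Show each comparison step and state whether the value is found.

Binary search for 6 in [4, 7, 12, 16, 18, 19, 21, 28, 31, 34, 37, 52, 55, 56, 59]:

lo=0, hi=14, mid=7, arr[mid]=28 -> 28 > 6, search left half
lo=0, hi=6, mid=3, arr[mid]=16 -> 16 > 6, search left half
lo=0, hi=2, mid=1, arr[mid]=7 -> 7 > 6, search left half
lo=0, hi=0, mid=0, arr[mid]=4 -> 4 < 6, search right half
lo=1 > hi=0, target 6 not found

Binary search determines that 6 is not in the array after 4 comparisons. The search space was exhausted without finding the target.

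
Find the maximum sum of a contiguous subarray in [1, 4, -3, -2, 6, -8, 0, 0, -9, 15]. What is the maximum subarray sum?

Using Kadane's algorithm on [1, 4, -3, -2, 6, -8, 0, 0, -9, 15]:

Scanning through the array:
Position 1 (value 4): max_ending_here = 5, max_so_far = 5
Position 2 (value -3): max_ending_here = 2, max_so_far = 5
Position 3 (value -2): max_ending_here = 0, max_so_far = 5
Position 4 (value 6): max_ending_here = 6, max_so_far = 6
Position 5 (value -8): max_ending_here = -2, max_so_far = 6
Position 6 (value 0): max_ending_here = 0, max_so_far = 6
Position 7 (value 0): max_ending_here = 0, max_so_far = 6
Position 8 (value -9): max_ending_here = -9, max_so_far = 6
Position 9 (value 15): max_ending_here = 15, max_so_far = 15

Maximum subarray: [15]
Maximum sum: 15

The maximum subarray is [15] with sum 15. This subarray runs from index 9 to index 9.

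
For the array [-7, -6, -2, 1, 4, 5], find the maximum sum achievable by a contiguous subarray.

Using Kadane's algorithm on [-7, -6, -2, 1, 4, 5]:

Scanning through the array:
Position 1 (value -6): max_ending_here = -6, max_so_far = -6
Position 2 (value -2): max_ending_here = -2, max_so_far = -2
Position 3 (value 1): max_ending_here = 1, max_so_far = 1
Position 4 (value 4): max_ending_here = 5, max_so_far = 5
Position 5 (value 5): max_ending_here = 10, max_so_far = 10

Maximum subarray: [1, 4, 5]
Maximum sum: 10

The maximum subarray is [1, 4, 5] with sum 10. This subarray runs from index 3 to index 5.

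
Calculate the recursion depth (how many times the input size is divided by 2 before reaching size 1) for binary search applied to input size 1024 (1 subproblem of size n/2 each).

For divide and conquer with division factor 2:

Problem sizes at each level:
Level 0: 1024
Level 1: 512
Level 2: 256
Level 3: 128
Level 4: 64
Level 5: 32
Level 6: 16
Level 7: 8
Level 8: 4
Level 9: 2
Level 10: 1

The root is level 0 and the size-1 base case is level 10 (the tree spans levels 0 through 10, i.e. 11 levels counting the root), so the depth is the number of divisions: log_2(1024) = 10

The recursion tree depth is log_2(1024) = 10. At each level, the problem size is divided by 2, so it takes 10 divisions to reduce to a base case of size 1. The algorithm makes 1 recursive call at each level.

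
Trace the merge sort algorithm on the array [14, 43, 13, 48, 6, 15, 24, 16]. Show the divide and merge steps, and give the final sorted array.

Merge sort trace:

Split: [14, 43, 13, 48, 6, 15, 24, 16] -> [14, 43, 13, 48] and [6, 15, 24, 16]
  Split: [14, 43, 13, 48] -> [14, 43] and [13, 48]
    Split: [14, 43] -> [14] and [43]
    Merge: [14] + [43] -> [14, 43]
    Split: [13, 48] -> [13] and [48]
    Merge: [13] + [48] -> [13, 48]
  Merge: [14, 43] + [13, 48] -> [13, 14, 43, 48]
  Split: [6, 15, 24, 16] -> [6, 15] and [24, 16]
    Split: [6, 15] -> [6] and [15]
    Merge: [6] + [15] -> [6, 15]
    Split: [24, 16] -> [24] and [16]
    Merge: [24] + [16] -> [16, 24]
  Merge: [6, 15] + [16, 24] -> [6, 15, 16, 24]
Merge: [13, 14, 43, 48] + [6, 15, 16, 24] -> [6, 13, 14, 15, 16, 24, 43, 48]

Final sorted array: [6, 13, 14, 15, 16, 24, 43, 48]

The merge sort proceeds by recursively splitting the array and merging sorted halves.
After all merges, the sorted array is [6, 13, 14, 15, 16, 24, 43, 48].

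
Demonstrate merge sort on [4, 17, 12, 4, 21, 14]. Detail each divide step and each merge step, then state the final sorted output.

Merge sort trace:

Split: [4, 17, 12, 4, 21, 14] -> [4, 17, 12] and [4, 21, 14]
  Split: [4, 17, 12] -> [4] and [17, 12]
    Split: [17, 12] -> [17] and [12]
    Merge: [17] + [12] -> [12, 17]
  Merge: [4] + [12, 17] -> [4, 12, 17]
  Split: [4, 21, 14] -> [4] and [21, 14]
    Split: [21, 14] -> [21] and [14]
    Merge: [21] + [14] -> [14, 21]
  Merge: [4] + [14, 21] -> [4, 14, 21]
Merge: [4, 12, 17] + [4, 14, 21] -> [4, 4, 12, 14, 17, 21]

Final sorted array: [4, 4, 12, 14, 17, 21]

The merge sort proceeds by recursively splitting the array and merging sorted halves.
After all merges, the sorted array is [4, 4, 12, 14, 17, 21].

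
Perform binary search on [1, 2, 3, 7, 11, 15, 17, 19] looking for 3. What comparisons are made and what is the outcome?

Binary search for 3 in [1, 2, 3, 7, 11, 15, 17, 19]:

lo=0, hi=7, mid=3, arr[mid]=7 -> 7 > 3, search left half
lo=0, hi=2, mid=1, arr[mid]=2 -> 2 < 3, search right half
lo=2, hi=2, mid=2, arr[mid]=3 -> Found target at index 2!

Binary search finds 3 at index 2 after 3 comparisons. The search repeatedly halves the search space by comparing with the middle element.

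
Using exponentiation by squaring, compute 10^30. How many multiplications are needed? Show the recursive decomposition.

Computing 10^30 by squaring (build up from 10^1; each line after the first costs one multiplication):

10^1 = 10
10^2 = (10^1)^2 = 10^2 = 100
10^3 = 10 * 10^2 = 10 * 100 = 1000
10^6 = (10^3)^2 = 1000^2 = 1000000
10^7 = 10 * 10^6 = 10 * 1000000 = 10000000
10^14 = (10^7)^2 = 10000000^2 = 100000000000000
10^15 = 10 * 10^14 = 10 * 100000000000000 = 1000000000000000
10^30 = (10^15)^2 = 1000000000000000^2 = 1000000000000000000000000000000

Result: 1000000000000000000000000000000
Multiplications needed: 7 (7 lines after 10^1)

10^30 = 1000000000000000000000000000000. Using exponentiation by squaring, this requires 7 multiplications. The key idea: if the exponent is even, square the half-power; if odd, multiply by the base once.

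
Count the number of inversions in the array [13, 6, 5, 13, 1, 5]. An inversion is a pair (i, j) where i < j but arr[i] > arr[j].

Finding inversions in [13, 6, 5, 13, 1, 5]:

(0, 1): arr[0]=13 > arr[1]=6
(0, 2): arr[0]=13 > arr[2]=5
(0, 4): arr[0]=13 > arr[4]=1
(0, 5): arr[0]=13 > arr[5]=5
(1, 2): arr[1]=6 > arr[2]=5
(1, 4): arr[1]=6 > arr[4]=1
(1, 5): arr[1]=6 > arr[5]=5
(2, 4): arr[2]=5 > arr[4]=1
(3, 4): arr[3]=13 > arr[4]=1
(3, 5): arr[3]=13 > arr[5]=5

Total inversions: 10

The array has 10 inversion(s): (0,1), (0,2), (0,4), (0,5), (1,2), (1,4), (1,5), (2,4), (3,4), (3,5). Each pair (i,j) satisfies i < j and arr[i] > arr[j].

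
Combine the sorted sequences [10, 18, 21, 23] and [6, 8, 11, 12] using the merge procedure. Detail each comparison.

Merging process:

Compare 10 vs 6: take 6 from right. Merged: [6]
Compare 10 vs 8: take 8 from right. Merged: [6, 8]
Compare 10 vs 11: take 10 from left. Merged: [6, 8, 10]
Compare 18 vs 11: take 11 from right. Merged: [6, 8, 10, 11]
Compare 18 vs 12: take 12 from right. Merged: [6, 8, 10, 11, 12]
Append remaining from left: [18, 21, 23]. Merged: [6, 8, 10, 11, 12, 18, 21, 23]

Final merged array: [6, 8, 10, 11, 12, 18, 21, 23]
Total comparisons: 5

The merged array is [6, 8, 10, 11, 12, 18, 21, 23], requiring 5 comparisons. The merge step runs in O(n) time where n is the total number of elements.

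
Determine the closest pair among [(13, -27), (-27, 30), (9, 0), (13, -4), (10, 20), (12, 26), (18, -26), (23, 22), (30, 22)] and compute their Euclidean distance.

Computing all pairwise distances among 9 points:

d((13, -27), (-27, 30)) = 69.6348
d((13, -27), (9, 0)) = 27.2947
d((13, -27), (13, -4)) = 23.0
d((13, -27), (10, 20)) = 47.0956
d((13, -27), (12, 26)) = 53.0094
d((13, -27), (18, -26)) = 5.099 <-- minimum
d((13, -27), (23, 22)) = 50.01
d((13, -27), (30, 22)) = 51.8652
d((-27, 30), (9, 0)) = 46.8615
d((-27, 30), (13, -4)) = 52.4976
d((-27, 30), (10, 20)) = 38.3275
d((-27, 30), (12, 26)) = 39.2046
d((-27, 30), (18, -26)) = 71.8401
d((-27, 30), (23, 22)) = 50.636
d((-27, 30), (30, 22)) = 57.5587
d((9, 0), (13, -4)) = 5.6569
d((9, 0), (10, 20)) = 20.025
d((9, 0), (12, 26)) = 26.1725
d((9, 0), (18, -26)) = 27.5136
d((9, 0), (23, 22)) = 26.0768
d((9, 0), (30, 22)) = 30.4138
d((13, -4), (10, 20)) = 24.1868
d((13, -4), (12, 26)) = 30.0167
d((13, -4), (18, -26)) = 22.561
d((13, -4), (23, 22)) = 27.8568
d((13, -4), (30, 22)) = 31.0644
d((10, 20), (12, 26)) = 6.3246
d((10, 20), (18, -26)) = 46.6905
d((10, 20), (23, 22)) = 13.1529
d((10, 20), (30, 22)) = 20.0998
d((12, 26), (18, -26)) = 52.345
d((12, 26), (23, 22)) = 11.7047
d((12, 26), (30, 22)) = 18.4391
d((18, -26), (23, 22)) = 48.2597
d((18, -26), (30, 22)) = 49.4773
d((23, 22), (30, 22)) = 7.0

Closest pair: (13, -27) and (18, -26) with distance 5.099

The closest pair is (13, -27) and (18, -26) with Euclidean distance 5.099. For 9 points, brute-force pairwise comparison is shown above. For large n, the divide-and-conquer algorithm (sort by x, recurse on halves, check the dividing strip) achieves O(n log n).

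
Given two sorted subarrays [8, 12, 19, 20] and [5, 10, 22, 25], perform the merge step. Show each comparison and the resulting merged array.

Merging process:

Compare 8 vs 5: take 5 from right. Merged: [5]
Compare 8 vs 10: take 8 from left. Merged: [5, 8]
Compare 12 vs 10: take 10 from right. Merged: [5, 8, 10]
Compare 12 vs 22: take 12 from left. Merged: [5, 8, 10, 12]
Compare 19 vs 22: take 19 from left. Merged: [5, 8, 10, 12, 19]
Compare 20 vs 22: take 20 from left. Merged: [5, 8, 10, 12, 19, 20]
Append remaining from right: [22, 25]. Merged: [5, 8, 10, 12, 19, 20, 22, 25]

Final merged array: [5, 8, 10, 12, 19, 20, 22, 25]
Total comparisons: 6

The merged array is [5, 8, 10, 12, 19, 20, 22, 25], requiring 6 comparisons. The merge step runs in O(n) time where n is the total number of elements.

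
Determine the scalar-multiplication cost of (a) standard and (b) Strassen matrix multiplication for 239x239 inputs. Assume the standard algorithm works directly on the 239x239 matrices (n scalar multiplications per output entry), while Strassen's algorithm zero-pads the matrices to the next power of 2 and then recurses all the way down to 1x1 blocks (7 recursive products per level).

Matrix multiplication for 239x239 matrices:

Strassen's algorithm requires power-of-2 dimensions. Pad 239x239 to 256x256 (next power of 2).

Standard algorithm: 239^3 = 13651919 multiplications
Strassen's algorithm: 7^(log2(256)) = 7^8 = 5764801 multiplications
Savings: 13651919 - 5764801 = 7887118 multiplications

Standard: 13651919 multiplications (239^3). Strassen: 5764801 multiplications (7^8, after padding to 256x256). Strassen reduces 8 recursive multiplications to 7 at each level.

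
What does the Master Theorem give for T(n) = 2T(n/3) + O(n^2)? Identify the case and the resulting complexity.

Master Theorem for T(n) = 2T(n/3) + O(n^2):

a = 2, b = 3, c = 2
log_b(a) = log_3(2) = 0.6309

Case 3: c = 2 > log_3(2) = 0.6309
T(n) = O(n^2) = O(n^2)

For T(n) = 2T(n/3) + O(n^2): log_3(2) = 0.6309. This is Case 3 of the Master Theorem (c > log_b(a), work dominated by root), giving O(n^2).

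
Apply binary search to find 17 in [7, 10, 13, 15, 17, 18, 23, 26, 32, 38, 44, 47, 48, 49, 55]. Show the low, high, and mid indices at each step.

Binary search for 17 in [7, 10, 13, 15, 17, 18, 23, 26, 32, 38, 44, 47, 48, 49, 55]:

lo=0, hi=14, mid=7, arr[mid]=26 -> 26 > 17, search left half
lo=0, hi=6, mid=3, arr[mid]=15 -> 15 < 17, search right half
lo=4, hi=6, mid=5, arr[mid]=18 -> 18 > 17, search left half
lo=4, hi=4, mid=4, arr[mid]=17 -> Found target at index 4!

Binary search finds 17 at index 4 after 4 comparisons. The search repeatedly halves the search space by comparing with the middle element.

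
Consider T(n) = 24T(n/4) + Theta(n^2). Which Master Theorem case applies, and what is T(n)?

Master Theorem for T(n) = 24T(n/4) + O(n^2):

a = 24, b = 4, c = 2
log_b(a) = log_4(24) = 2.2925

Case 1: c = 2 < log_4(24) = 2.2925
T(n) = O(n^(log_4 24))

For T(n) = 24T(n/4) + O(n^2): log_4(24) = 2.2925. This is Case 1 of the Master Theorem (c < log_b(a), work dominated by leaves), giving O(n^(log_4 24)).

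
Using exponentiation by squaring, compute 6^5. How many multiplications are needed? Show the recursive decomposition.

Computing 6^5 by squaring (build up from 6^1; each line after the first costs one multiplication):

6^1 = 6
6^2 = (6^1)^2 = 6^2 = 36
6^4 = (6^2)^2 = 36^2 = 1296
6^5 = 6 * 6^4 = 6 * 1296 = 7776

Result: 7776
Multiplications needed: 3 (3 lines after 6^1)

6^5 = 7776. Using exponentiation by squaring, this requires 3 multiplications. The key idea: if the exponent is even, square the half-power; if odd, multiply by the base once.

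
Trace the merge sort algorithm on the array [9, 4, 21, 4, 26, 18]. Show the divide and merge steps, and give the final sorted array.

Merge sort trace:

Split: [9, 4, 21, 4, 26, 18] -> [9, 4, 21] and [4, 26, 18]
  Split: [9, 4, 21] -> [9] and [4, 21]
    Split: [4, 21] -> [4] and [21]
    Merge: [4] + [21] -> [4, 21]
  Merge: [9] + [4, 21] -> [4, 9, 21]
  Split: [4, 26, 18] -> [4] and [26, 18]
    Split: [26, 18] -> [26] and [18]
    Merge: [26] + [18] -> [18, 26]
  Merge: [4] + [18, 26] -> [4, 18, 26]
Merge: [4, 9, 21] + [4, 18, 26] -> [4, 4, 9, 18, 21, 26]

Final sorted array: [4, 4, 9, 18, 21, 26]

The merge sort proceeds by recursively splitting the array and merging sorted halves.
After all merges, the sorted array is [4, 4, 9, 18, 21, 26].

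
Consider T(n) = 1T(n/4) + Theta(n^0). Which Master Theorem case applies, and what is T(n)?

Master Theorem for T(n) = 1T(n/4) + O(n^0):

a = 1, b = 4, c = 0
log_b(a) = log_4(1) = 0.0000

Case 2: c = 0 = log_4(1) = 0.0000
T(n) = O(n^0 log n) = O(log n)

For T(n) = 1T(n/4) + O(n^0): log_4(1) = 0.0000. This is Case 2 of the Master Theorem (c = log_b(a), equal work at all levels), giving O(log n).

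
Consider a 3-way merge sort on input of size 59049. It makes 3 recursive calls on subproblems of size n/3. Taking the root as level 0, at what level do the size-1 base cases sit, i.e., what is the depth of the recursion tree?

For divide and conquer with division factor 3:

Problem sizes at each level:
Level 0: 59049
Level 1: 19683
Level 2: 6561
Level 3: 2187
Level 4: 729
Level 5: 243
Level 6: 81
Level 7: 27
Level 8: 9
Level 9: 3
Level 10: 1

The root is level 0 and the size-1 base case is level 10 (the tree spans levels 0 through 10, i.e. 11 levels counting the root), so the depth is the number of divisions: log_3(59049) = 10

The recursion tree depth is log_3(59049) = 10. At each level, the problem size is divided by 3, so it takes 10 divisions to reduce to a base case of size 1. The algorithm makes 3 recursive calls at each level.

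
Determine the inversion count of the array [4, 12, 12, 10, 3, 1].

Finding inversions in [4, 12, 12, 10, 3, 1]:

(0, 4): arr[0]=4 > arr[4]=3
(0, 5): arr[0]=4 > arr[5]=1
(1, 3): arr[1]=12 > arr[3]=10
(1, 4): arr[1]=12 > arr[4]=3
(1, 5): arr[1]=12 > arr[5]=1
(2, 3): arr[2]=12 > arr[3]=10
(2, 4): arr[2]=12 > arr[4]=3
(2, 5): arr[2]=12 > arr[5]=1
(3, 4): arr[3]=10 > arr[4]=3
(3, 5): arr[3]=10 > arr[5]=1
(4, 5): arr[4]=3 > arr[5]=1

Total inversions: 11

The array has 11 inversion(s): (0,4), (0,5), (1,3), (1,4), (1,5), (2,3), (2,4), (2,5), (3,4), (3,5), (4,5). Each pair (i,j) satisfies i < j and arr[i] > arr[j].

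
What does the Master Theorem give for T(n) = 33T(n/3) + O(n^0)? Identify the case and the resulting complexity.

Master Theorem for T(n) = 33T(n/3) + O(n^0):

a = 33, b = 3, c = 0
log_b(a) = log_3(33) = 3.1827

Case 1: c = 0 < log_3(33) = 3.1827
T(n) = O(n^(log_3 33))

For T(n) = 33T(n/3) + O(n^0): log_3(33) = 3.1827. This is Case 1 of the Master Theorem (c < log_b(a), work dominated by leaves), giving O(n^(log_3 33)).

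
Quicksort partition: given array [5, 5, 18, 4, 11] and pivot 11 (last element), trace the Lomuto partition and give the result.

Lomuto partition with pivot = 11:

Initial array: [5, 5, 18, 4, 11]

arr[0]=5 <= 11: swap with position 0, array becomes [5, 5, 18, 4, 11]
arr[1]=5 <= 11: swap with position 1, array becomes [5, 5, 18, 4, 11]
arr[2]=18 > 11: no swap
arr[3]=4 <= 11: swap with position 2, array becomes [5, 5, 4, 18, 11]

Place pivot at position 3: [5, 5, 4, 11, 18]
Pivot position: 3

After partitioning with pivot 11, the array becomes [5, 5, 4, 11, 18]. The pivot is placed at index 3. All elements to the left of the pivot are <= 11, and all elements to the right are > 11.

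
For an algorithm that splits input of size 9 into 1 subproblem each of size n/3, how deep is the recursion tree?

For divide and conquer with division factor 3:

Problem sizes at each level:
Level 0: 9
Level 1: 3
Level 2: 1

The root is level 0 and the size-1 base case is level 2 (the tree spans levels 0 through 2, i.e. 3 levels counting the root), so the depth is the number of divisions: log_3(9) = 2

The recursion tree depth is log_3(9) = 2. At each level, the problem size is divided by 3, so it takes 2 divisions to reduce to a base case of size 1. The algorithm makes 1 recursive call at each level.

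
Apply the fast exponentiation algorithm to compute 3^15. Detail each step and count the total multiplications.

Computing 3^15 by squaring (build up from 3^1; each line after the first costs one multiplication):

3^1 = 3
3^2 = (3^1)^2 = 3^2 = 9
3^3 = 3 * 3^2 = 3 * 9 = 27
3^6 = (3^3)^2 = 27^2 = 729
3^7 = 3 * 3^6 = 3 * 729 = 2187
3^14 = (3^7)^2 = 2187^2 = 4782969
3^15 = 3 * 3^14 = 3 * 4782969 = 14348907

Result: 14348907
Multiplications needed: 6 (6 lines after 3^1)

3^15 = 14348907. Using exponentiation by squaring, this requires 6 multiplications. The key idea: if the exponent is even, square the half-power; if odd, multiply by the base once.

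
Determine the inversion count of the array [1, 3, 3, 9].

Finding inversions in [1, 3, 3, 9]:


Total inversions: 0

The array has 0 inversions. It is already sorted.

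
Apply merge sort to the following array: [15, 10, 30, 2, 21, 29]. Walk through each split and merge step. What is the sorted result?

Merge sort trace:

Split: [15, 10, 30, 2, 21, 29] -> [15, 10, 30] and [2, 21, 29]
  Split: [15, 10, 30] -> [15] and [10, 30]
    Split: [10, 30] -> [10] and [30]
    Merge: [10] + [30] -> [10, 30]
  Merge: [15] + [10, 30] -> [10, 15, 30]
  Split: [2, 21, 29] -> [2] and [21, 29]
    Split: [21, 29] -> [21] and [29]
    Merge: [21] + [29] -> [21, 29]
  Merge: [2] + [21, 29] -> [2, 21, 29]
Merge: [10, 15, 30] + [2, 21, 29] -> [2, 10, 15, 21, 29, 30]

Final sorted array: [2, 10, 15, 21, 29, 30]

The merge sort proceeds by recursively splitting the array and merging sorted halves.
After all merges, the sorted array is [2, 10, 15, 21, 29, 30].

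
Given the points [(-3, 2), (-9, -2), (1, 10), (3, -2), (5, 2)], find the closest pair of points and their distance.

Computing all pairwise distances among 5 points:

d((-3, 2), (-9, -2)) = 7.2111
d((-3, 2), (1, 10)) = 8.9443
d((-3, 2), (3, -2)) = 7.2111
d((-3, 2), (5, 2)) = 8.0
d((-9, -2), (1, 10)) = 15.6205
d((-9, -2), (3, -2)) = 12.0
d((-9, -2), (5, 2)) = 14.5602
d((1, 10), (3, -2)) = 12.1655
d((1, 10), (5, 2)) = 8.9443
d((3, -2), (5, 2)) = 4.4721 <-- minimum

Closest pair: (3, -2) and (5, 2) with distance 4.4721

The closest pair is (3, -2) and (5, 2) with Euclidean distance 4.4721. For 5 points, brute-force pairwise comparison is shown above. For large n, the divide-and-conquer algorithm (sort by x, recurse on halves, check the dividing strip) achieves O(n log n).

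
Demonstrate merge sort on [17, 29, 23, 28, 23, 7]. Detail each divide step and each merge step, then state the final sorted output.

Merge sort trace:

Split: [17, 29, 23, 28, 23, 7] -> [17, 29, 23] and [28, 23, 7]
  Split: [17, 29, 23] -> [17] and [29, 23]
    Split: [29, 23] -> [29] and [23]
    Merge: [29] + [23] -> [23, 29]
  Merge: [17] + [23, 29] -> [17, 23, 29]
  Split: [28, 23, 7] -> [28] and [23, 7]
    Split: [23, 7] -> [23] and [7]
    Merge: [23] + [7] -> [7, 23]
  Merge: [28] + [7, 23] -> [7, 23, 28]
Merge: [17, 23, 29] + [7, 23, 28] -> [7, 17, 23, 23, 28, 29]

Final sorted array: [7, 17, 23, 23, 28, 29]

The merge sort proceeds by recursively splitting the array and merging sorted halves.
After all merges, the sorted array is [7, 17, 23, 23, 28, 29].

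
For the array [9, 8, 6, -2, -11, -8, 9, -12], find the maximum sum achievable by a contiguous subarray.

Using Kadane's algorithm on [9, 8, 6, -2, -11, -8, 9, -12]:

Scanning through the array:
Position 1 (value 8): max_ending_here = 17, max_so_far = 17
Position 2 (value 6): max_ending_here = 23, max_so_far = 23
Position 3 (value -2): max_ending_here = 21, max_so_far = 23
Position 4 (value -11): max_ending_here = 10, max_so_far = 23
Position 5 (value -8): max_ending_here = 2, max_so_far = 23
Position 6 (value 9): max_ending_here = 11, max_so_far = 23
Position 7 (value -12): max_ending_here = -1, max_so_far = 23

Maximum subarray: [9, 8, 6]
Maximum sum: 23

The maximum subarray is [9, 8, 6] with sum 23. This subarray runs from index 0 to index 2.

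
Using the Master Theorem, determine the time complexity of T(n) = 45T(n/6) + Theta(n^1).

Master Theorem for T(n) = 45T(n/6) + O(n^1):

a = 45, b = 6, c = 1
log_b(a) = log_6(45) = 2.1245

Case 1: c = 1 < log_6(45) = 2.1245
T(n) = O(n^(log_6 45))

For T(n) = 45T(n/6) + O(n^1): log_6(45) = 2.1245. This is Case 1 of the Master Theorem (c < log_b(a), work dominated by leaves), giving O(n^(log_6 45)).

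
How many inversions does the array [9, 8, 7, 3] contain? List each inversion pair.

Finding inversions in [9, 8, 7, 3]:

(0, 1): arr[0]=9 > arr[1]=8
(0, 2): arr[0]=9 > arr[2]=7
(0, 3): arr[0]=9 > arr[3]=3
(1, 2): arr[1]=8 > arr[2]=7
(1, 3): arr[1]=8 > arr[3]=3
(2, 3): arr[2]=7 > arr[3]=3

Total inversions: 6

The array has 6 inversion(s): (0,1), (0,2), (0,3), (1,2), (1,3), (2,3). Each pair (i,j) satisfies i < j and arr[i] > arr[j].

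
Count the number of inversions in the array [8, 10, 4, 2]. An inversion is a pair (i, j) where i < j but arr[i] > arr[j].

Finding inversions in [8, 10, 4, 2]:

(0, 2): arr[0]=8 > arr[2]=4
(0, 3): arr[0]=8 > arr[3]=2
(1, 2): arr[1]=10 > arr[2]=4
(1, 3): arr[1]=10 > arr[3]=2
(2, 3): arr[2]=4 > arr[3]=2

Total inversions: 5

The array has 5 inversion(s): (0,2), (0,3), (1,2), (1,3), (2,3). Each pair (i,j) satisfies i < j and arr[i] > arr[j].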